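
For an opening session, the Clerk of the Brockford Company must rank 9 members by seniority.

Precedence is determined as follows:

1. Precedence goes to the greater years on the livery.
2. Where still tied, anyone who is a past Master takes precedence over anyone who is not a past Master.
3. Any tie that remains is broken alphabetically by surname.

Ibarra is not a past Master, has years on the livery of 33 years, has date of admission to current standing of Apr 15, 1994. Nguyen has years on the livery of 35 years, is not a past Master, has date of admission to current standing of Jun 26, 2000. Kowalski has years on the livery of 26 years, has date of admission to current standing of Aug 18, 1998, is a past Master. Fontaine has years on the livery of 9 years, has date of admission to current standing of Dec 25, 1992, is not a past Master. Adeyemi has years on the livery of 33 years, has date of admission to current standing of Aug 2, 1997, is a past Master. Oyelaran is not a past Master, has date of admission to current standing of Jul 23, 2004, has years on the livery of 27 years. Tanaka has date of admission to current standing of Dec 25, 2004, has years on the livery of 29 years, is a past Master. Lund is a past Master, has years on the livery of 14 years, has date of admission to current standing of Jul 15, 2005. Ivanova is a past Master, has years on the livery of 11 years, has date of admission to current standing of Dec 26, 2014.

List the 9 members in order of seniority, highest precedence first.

Nguyen, Adeyemi, Ibarra, Tanaka, Oyelaran, Kowalski, Lund, Ivanova, Fontaine

By years on the livery (higher first): Nguyen (35 years); then Adeyemi and Ibarra (both 33 years); then Tanaka (29 years); then Oyelaran (27 years); then Kowalski (26 years); then Lund (14 years); then Ivanova (11 years); then Fontaine (9 years).
Among Adeyemi and Ibarra, a past Master before not a past Master: Adeyemi (a past Master) before Ibarra (not a past Master).
Full order: Nguyen, Adeyemi, Ibarra, Tanaka, Oyelaran, Kowalski, Lund, Ivanova, Fontaine.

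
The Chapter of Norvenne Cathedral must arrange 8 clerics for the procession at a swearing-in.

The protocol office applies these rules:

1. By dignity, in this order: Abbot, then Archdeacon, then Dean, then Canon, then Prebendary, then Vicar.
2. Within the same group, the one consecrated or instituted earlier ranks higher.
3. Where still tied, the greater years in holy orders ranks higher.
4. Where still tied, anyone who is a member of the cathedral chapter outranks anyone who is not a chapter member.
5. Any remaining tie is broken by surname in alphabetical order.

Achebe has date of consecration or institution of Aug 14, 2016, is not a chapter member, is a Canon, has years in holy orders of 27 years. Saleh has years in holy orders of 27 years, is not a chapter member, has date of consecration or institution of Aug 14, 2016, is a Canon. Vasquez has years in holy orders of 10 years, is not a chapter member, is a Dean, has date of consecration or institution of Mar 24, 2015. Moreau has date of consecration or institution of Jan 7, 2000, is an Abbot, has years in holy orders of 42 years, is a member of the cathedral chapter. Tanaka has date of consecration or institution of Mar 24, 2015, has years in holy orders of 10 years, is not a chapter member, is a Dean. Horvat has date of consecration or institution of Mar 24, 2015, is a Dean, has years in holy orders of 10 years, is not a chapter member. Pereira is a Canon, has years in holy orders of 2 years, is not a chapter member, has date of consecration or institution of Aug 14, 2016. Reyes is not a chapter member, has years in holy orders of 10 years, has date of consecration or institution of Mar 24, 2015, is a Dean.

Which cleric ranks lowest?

By dignity: Moreau (Abbot); then Horvat, Reyes, Tanaka and Vasquez (Dean); then Achebe, Saleh and Pereira (Canon).
Horvat, Reyes, Tanaka and Vasquez all have date of consecration or institution Mar 24, 2015, so the next rule applies.
Horvat, Reyes, Tanaka and Vasquez all have years in holy orders 10 years, so the next rule applies.
Horvat, Reyes, Tanaka and Vasquez are each not a chapter member, so the next rule applies.
Among Horvat, Reyes, Tanaka and Vasquez, alphabetically by surname: Horvat before Reyes before Tanaka before Vasquez.
Achebe, Saleh and Pereira all have date of consecration or institution Aug 14, 2016, so the next rule applies.
Among Achebe, Saleh and Pereira, by years in holy orders (higher first): Achebe and Saleh (27 years) before Pereira (2 years).
Achebe and Saleh are each not a chapter member, so the next rule applies.
Among Achebe and Saleh, alphabetically by surname: Achebe before Saleh.
Order: Moreau, Horvat, Reyes, Tanaka, Vasquez, Achebe, Saleh, Pereira.

Pereira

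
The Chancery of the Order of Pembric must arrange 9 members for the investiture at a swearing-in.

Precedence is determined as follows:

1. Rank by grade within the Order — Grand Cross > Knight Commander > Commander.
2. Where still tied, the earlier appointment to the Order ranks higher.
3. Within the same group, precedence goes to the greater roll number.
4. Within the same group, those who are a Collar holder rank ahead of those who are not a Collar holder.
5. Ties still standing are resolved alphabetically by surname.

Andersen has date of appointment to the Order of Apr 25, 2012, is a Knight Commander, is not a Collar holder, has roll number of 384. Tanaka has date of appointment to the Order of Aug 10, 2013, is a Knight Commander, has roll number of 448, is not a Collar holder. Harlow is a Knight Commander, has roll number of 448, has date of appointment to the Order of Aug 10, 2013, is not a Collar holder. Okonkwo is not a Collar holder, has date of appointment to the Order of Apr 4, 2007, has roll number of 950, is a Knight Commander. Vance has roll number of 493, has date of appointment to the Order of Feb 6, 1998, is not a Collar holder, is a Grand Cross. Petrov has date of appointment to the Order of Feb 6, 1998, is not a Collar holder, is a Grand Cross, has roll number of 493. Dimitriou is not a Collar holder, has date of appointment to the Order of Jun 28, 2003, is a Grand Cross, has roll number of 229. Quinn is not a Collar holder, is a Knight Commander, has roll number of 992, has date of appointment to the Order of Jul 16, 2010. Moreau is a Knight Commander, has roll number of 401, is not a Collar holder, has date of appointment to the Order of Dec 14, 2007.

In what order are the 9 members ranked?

By grade within the Order: Petrov, Vance and Dimitriou (Grand Cross); then Okonkwo, Moreau, Quinn, Andersen, Harlow and Tanaka (Knight Commander).
Among Petrov, Vance and Dimitriou, by date of appointment to the Order (earlier first): Petrov and Vance (Feb 6, 1998) before Dimitriou (Jun 28, 2003).
Petrov and Vance both have roll number 493, so the next rule applies.
Petrov and Vance are each not a Collar holder, so the next rule applies.
Among Petrov and Vance, alphabetically by surname: Petrov before Vance.
Among Okonkwo, Moreau, Quinn, Andersen, Harlow and Tanaka, by date of appointment to the Order (earlier first): Okonkwo (Apr 4, 2007) before Moreau (Dec 14, 2007) before Quinn (Jul 16, 2010) before Andersen (Apr 25, 2012) before Harlow and Tanaka (Aug 10, 2013).
Harlow and Tanaka both have roll number 448, so the next rule applies.
Harlow and Tanaka are each not a Collar holder, so the next rule applies.
Among Harlow and Tanaka, alphabetically by surname: Harlow before Tanaka.
Full order: Petrov, Vance, Dimitriou, Okonkwo, Moreau, Quinn, Andersen, Harlow, Tanaka.

Petrov, Vance, Dimitriou, Okonkwo, Moreau, Quinn, Andersen, Harlow, Tanaka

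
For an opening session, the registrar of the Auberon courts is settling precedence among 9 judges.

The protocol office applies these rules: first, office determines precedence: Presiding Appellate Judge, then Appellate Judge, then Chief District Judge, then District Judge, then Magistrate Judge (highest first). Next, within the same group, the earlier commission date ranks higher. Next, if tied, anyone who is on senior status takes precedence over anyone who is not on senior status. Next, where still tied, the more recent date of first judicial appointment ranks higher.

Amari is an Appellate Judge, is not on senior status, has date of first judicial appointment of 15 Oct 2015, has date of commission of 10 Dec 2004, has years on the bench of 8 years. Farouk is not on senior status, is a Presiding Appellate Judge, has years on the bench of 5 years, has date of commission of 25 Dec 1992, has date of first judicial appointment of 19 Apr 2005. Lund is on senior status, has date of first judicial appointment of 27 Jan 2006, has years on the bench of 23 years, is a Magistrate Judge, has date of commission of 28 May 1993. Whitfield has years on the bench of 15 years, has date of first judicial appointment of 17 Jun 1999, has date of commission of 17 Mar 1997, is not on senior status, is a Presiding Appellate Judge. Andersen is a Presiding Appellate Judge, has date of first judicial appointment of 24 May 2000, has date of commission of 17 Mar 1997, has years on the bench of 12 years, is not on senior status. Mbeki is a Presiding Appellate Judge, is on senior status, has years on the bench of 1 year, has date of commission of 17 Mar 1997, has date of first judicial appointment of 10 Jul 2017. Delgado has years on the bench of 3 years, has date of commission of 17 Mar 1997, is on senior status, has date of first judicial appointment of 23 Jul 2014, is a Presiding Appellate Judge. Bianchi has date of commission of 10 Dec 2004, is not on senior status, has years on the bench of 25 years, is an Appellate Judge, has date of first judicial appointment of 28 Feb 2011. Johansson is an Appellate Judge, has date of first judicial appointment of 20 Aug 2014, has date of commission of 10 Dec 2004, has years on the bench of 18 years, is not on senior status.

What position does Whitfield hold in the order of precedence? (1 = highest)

By office: Farouk, Mbeki, Delgado, Andersen and Whitfield (Presiding Appellate Judge); then Amari, Johansson and Bianchi (Appellate Judge); then Lund (Magistrate Judge).
Among Farouk, Mbeki, Delgado, Andersen and Whitfield, by date of commission (earlier first): Farouk (25 Dec 1992) before Mbeki, Delgado, Andersen and Whitfield (17 Mar 1997).
Among Mbeki, Delgado, Andersen and Whitfield, on senior status before not on senior status: Mbeki and Delgado (on senior status) before Andersen and Whitfield (not on senior status).
Among Mbeki and Delgado, by date of first judicial appointment (later first): Mbeki (10 Jul 2017) before Delgado (23 Jul 2014).
Among Andersen and Whitfield, by date of first judicial appointment (later first): Andersen (24 May 2000) before Whitfield (17 Jun 1999).
Amari, Johansson and Bianchi all have date of commission 10 Dec 2004, so the next rule applies.
Amari, Johansson and Bianchi are each not on senior status, so the next rule applies.
Among Amari, Johansson and Bianchi, by date of first judicial appointment (later first): Amari (15 Oct 2015) before Johansson (20 Aug 2014) before Bianchi (28 Feb 2011).
Order: Farouk, Mbeki, Delgado, Andersen, Whitfield, Amari, Johansson, Bianchi, Lund. So position 5.

5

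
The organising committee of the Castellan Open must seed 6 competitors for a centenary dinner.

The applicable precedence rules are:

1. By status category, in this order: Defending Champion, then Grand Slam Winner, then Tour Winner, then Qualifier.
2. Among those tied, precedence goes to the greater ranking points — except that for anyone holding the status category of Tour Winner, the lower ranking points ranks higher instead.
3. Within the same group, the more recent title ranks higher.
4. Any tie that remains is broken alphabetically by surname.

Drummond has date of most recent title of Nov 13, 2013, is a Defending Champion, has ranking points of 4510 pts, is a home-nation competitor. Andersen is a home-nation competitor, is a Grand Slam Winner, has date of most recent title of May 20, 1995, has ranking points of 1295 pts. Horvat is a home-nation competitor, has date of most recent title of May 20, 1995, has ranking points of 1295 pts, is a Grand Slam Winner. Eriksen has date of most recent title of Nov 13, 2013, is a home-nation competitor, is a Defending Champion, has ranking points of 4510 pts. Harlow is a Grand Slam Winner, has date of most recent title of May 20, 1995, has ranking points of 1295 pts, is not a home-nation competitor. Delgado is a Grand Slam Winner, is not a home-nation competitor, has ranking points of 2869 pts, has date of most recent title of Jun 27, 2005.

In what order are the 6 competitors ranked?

Drummond, Eriksen, Delgado, Andersen, Harlow, Horvat

By status category: Drummond and Eriksen (Defending Champion); then Delgado, Andersen, Harlow and Horvat (Grand Slam Winner).
Drummond and Eriksen both have ranking points 4510 pts, so the next rule applies.
Drummond and Eriksen both have date of most recent title Nov 13, 2013, so the next rule applies.
Among Drummond and Eriksen, alphabetically by surname: Drummond before Eriksen.
Among Delgado, Andersen, Harlow and Horvat, by ranking points (higher first): Delgado (2869 pts) before Andersen, Harlow and Horvat (1295 pts).
Andersen, Harlow and Horvat all have date of most recent title May 20, 1995, so the next rule applies.
Among Andersen, Harlow and Horvat, alphabetically by surname: Andersen before Harlow before Horvat.
Full order: Drummond, Eriksen, Delgado, Andersen, Harlow, Horvat.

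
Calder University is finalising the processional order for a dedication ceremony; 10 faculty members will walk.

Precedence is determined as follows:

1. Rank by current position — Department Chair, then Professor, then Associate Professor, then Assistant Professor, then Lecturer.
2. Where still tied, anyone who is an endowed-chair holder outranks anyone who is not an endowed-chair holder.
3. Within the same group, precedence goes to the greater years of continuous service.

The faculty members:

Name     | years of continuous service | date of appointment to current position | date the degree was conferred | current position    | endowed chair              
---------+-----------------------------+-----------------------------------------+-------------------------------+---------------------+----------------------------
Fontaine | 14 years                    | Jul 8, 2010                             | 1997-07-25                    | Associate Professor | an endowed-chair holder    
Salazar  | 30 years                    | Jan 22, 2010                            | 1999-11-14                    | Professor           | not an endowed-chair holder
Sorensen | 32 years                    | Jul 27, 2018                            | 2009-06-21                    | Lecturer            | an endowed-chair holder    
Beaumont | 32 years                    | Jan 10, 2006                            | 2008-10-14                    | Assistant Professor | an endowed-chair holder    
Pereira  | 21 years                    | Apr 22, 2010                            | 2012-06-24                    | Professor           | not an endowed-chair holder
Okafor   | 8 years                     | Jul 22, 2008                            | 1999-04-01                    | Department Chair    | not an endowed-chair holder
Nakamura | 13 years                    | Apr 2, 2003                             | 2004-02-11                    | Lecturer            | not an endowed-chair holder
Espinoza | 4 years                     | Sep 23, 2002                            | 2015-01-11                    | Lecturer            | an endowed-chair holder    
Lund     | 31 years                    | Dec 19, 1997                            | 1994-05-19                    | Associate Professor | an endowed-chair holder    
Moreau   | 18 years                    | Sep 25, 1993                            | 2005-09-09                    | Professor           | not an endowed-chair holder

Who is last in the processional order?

Nakamura

By current position: Okafor (Department Chair); then Salazar, Pereira and Moreau (Professor); then Lund and Fontaine (Associate Professor); then Beaumont (Assistant Professor); then Sorensen, Espinoza and Nakamura (Lecturer).
Salazar, Pereira and Moreau are each not an endowed-chair holder, so the next rule applies.
Among Salazar, Pereira and Moreau, by years of continuous service (higher first): Salazar (30 years) before Pereira (21 years) before Moreau (18 years).
Lund and Fontaine are each an endowed-chair holder, so the next rule applies.
Among Lund and Fontaine, by years of continuous service (higher first): Lund (31 years) before Fontaine (14 years).
Among Sorensen, Espinoza and Nakamura, an endowed-chair holder before not an endowed-chair holder: Sorensen and Espinoza (an endowed-chair holder) before Nakamura (not an endowed-chair holder).
Among Sorensen and Espinoza, by years of continuous service (higher first): Sorensen (32 years) before Espinoza (4 years).
Order: Okafor, Salazar, Pereira, Moreau, Lund, Fontaine, Beaumont, Sorensen, Espinoza, Nakamura.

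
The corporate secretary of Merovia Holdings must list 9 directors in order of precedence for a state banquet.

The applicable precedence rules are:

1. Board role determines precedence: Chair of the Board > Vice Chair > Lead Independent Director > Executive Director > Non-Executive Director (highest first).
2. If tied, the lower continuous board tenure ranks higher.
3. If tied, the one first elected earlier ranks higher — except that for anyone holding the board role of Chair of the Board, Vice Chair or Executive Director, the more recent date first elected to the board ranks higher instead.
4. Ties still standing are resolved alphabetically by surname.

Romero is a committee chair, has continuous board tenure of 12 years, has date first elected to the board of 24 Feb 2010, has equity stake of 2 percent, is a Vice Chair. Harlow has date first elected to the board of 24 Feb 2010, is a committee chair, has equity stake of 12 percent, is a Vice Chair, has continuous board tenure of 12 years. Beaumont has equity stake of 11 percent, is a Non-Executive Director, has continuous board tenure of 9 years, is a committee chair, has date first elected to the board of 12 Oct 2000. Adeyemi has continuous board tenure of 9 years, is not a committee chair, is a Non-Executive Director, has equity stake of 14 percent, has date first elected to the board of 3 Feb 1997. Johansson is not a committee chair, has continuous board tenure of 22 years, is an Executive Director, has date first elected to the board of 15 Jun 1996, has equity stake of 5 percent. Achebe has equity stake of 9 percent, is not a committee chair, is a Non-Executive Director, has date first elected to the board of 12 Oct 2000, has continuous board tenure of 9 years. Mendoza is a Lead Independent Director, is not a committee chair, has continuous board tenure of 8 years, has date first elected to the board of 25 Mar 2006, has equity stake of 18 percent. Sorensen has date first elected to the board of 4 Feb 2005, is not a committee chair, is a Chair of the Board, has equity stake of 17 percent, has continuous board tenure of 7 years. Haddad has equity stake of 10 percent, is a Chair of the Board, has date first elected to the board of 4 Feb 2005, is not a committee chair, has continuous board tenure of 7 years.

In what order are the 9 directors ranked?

By board role: Haddad and Sorensen (Chair of the Board); then Harlow and Romero (Vice Chair); then Mendoza (Lead Independent Director); then Johansson (Executive Director); then Adeyemi, Achebe and Beaumont (Non-Executive Director).
Haddad and Sorensen both have continuous board tenure 7 years, so the next rule applies.
Haddad and Sorensen both have date first elected to the board 4 Feb 2005, so the next rule applies.
Among Haddad and Sorensen, alphabetically by surname: Haddad before Sorensen.
Harlow and Romero both have continuous board tenure 12 years, so the next rule applies.
Harlow and Romero both have date first elected to the board 24 Feb 2010, so the next rule applies.
Among Harlow and Romero, alphabetically by surname: Harlow before Romero.
Adeyemi, Achebe and Beaumont all have continuous board tenure 9 years, so the next rule applies.
Among Adeyemi, Achebe and Beaumont, by date first elected to the board (earlier first): Adeyemi (3 Feb 1997) before Achebe and Beaumont (12 Oct 2000).
Among Achebe and Beaumont, alphabetically by surname: Achebe before Beaumont.
Full order: Haddad, Sorensen, Harlow, Romero, Mendoza, Johansson, Adeyemi, Achebe, Beaumont.

Haddad, Sorensen, Harlow, Romero, Mendoza, Johansson, Adeyemi, Achebe, Beaumont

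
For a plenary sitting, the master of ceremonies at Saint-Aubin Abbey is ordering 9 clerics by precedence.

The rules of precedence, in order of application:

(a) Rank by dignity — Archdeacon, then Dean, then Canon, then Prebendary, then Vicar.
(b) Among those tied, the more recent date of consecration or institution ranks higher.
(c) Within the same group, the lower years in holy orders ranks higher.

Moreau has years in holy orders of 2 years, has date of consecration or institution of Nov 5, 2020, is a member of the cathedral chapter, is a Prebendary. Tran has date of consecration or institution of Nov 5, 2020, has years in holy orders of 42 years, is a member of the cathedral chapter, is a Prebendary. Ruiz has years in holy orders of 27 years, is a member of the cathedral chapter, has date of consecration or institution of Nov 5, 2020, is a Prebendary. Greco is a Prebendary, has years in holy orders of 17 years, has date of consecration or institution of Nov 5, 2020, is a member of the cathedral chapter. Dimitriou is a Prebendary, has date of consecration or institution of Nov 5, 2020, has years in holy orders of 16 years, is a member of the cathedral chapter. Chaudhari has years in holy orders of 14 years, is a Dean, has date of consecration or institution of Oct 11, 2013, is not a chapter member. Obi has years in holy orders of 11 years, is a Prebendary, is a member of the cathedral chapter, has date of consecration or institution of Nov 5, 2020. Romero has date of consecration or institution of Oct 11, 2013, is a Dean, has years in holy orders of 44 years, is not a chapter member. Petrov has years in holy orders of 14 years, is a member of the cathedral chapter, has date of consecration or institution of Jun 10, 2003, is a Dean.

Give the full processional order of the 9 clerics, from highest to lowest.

Chaudhari, Romero, Petrov, Moreau, Obi, Dimitriou, Greco, Ruiz, Tran

By dignity: Chaudhari, Romero and Petrov (Dean); then Moreau, Obi, Dimitriou, Greco, Ruiz and Tran (Prebendary).
Among Chaudhari, Romero and Petrov, by date of consecration or institution (later first): Chaudhari and Romero (Oct 11, 2013) before Petrov (Jun 10, 2003).
Among Chaudhari and Romero, by years in holy orders (lower first): Chaudhari (14 years) before Romero (44 years).
Moreau, Obi, Dimitriou, Greco, Ruiz and Tran all have date of consecration or institution Nov 5, 2020, so the next rule applies.
Among Moreau, Obi, Dimitriou, Greco, Ruiz and Tran, by years in holy orders (lower first): Moreau (2 years) before Obi (11 years) before Dimitriou (16 years) before Greco (17 years) before Ruiz (27 years) before Tran (42 years).
Full order: Chaudhari, Romero, Petrov, Moreau, Obi, Dimitriou, Greco, Ruiz, Tran.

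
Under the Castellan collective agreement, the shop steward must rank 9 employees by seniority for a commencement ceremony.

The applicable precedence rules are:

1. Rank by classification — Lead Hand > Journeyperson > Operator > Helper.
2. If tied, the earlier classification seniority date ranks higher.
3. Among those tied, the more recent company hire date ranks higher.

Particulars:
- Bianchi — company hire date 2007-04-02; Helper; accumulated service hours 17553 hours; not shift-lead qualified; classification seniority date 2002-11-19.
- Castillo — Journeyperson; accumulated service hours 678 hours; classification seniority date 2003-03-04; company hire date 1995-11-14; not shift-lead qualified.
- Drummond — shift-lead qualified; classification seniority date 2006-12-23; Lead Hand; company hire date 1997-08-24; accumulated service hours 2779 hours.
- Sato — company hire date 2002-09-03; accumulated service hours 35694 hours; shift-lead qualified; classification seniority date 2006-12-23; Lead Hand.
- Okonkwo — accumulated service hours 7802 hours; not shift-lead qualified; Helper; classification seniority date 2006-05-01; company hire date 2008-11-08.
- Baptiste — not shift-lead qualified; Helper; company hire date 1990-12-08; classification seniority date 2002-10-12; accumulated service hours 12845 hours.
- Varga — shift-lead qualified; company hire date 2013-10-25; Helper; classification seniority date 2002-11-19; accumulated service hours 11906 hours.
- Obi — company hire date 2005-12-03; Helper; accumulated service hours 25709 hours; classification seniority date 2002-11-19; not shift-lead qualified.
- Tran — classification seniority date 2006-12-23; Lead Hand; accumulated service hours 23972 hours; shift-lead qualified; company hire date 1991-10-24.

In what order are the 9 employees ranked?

Sato, Drummond, Tran, Castillo, Baptiste, Varga, Bianchi, Obi, Okonkwo

By classification: Sato, Drummond and Tran (Lead Hand); then Castillo (Journeyperson); then Baptiste, Varga, Bianchi, Obi and Okonkwo (Helper).
Sato, Drummond and Tran all have classification seniority date 2006-12-23, so the next rule applies.
Among Sato, Drummond and Tran, by company hire date (later first): Sato (2002-09-03) before Drummond (1997-08-24) before Tran (1991-10-24).
Among Baptiste, Varga, Bianchi, Obi and Okonkwo, by classification seniority date (earlier first): Baptiste (2002-10-12) before Varga, Bianchi and Obi (2002-11-19) before Okonkwo (2006-05-01).
Among Varga, Bianchi and Obi, by company hire date (later first): Varga (2013-10-25) before Bianchi (2007-04-02) before Obi (2005-12-03).
Full order: Sato, Drummond, Tran, Castillo, Baptiste, Varga, Bianchi, Obi, Okonkwo.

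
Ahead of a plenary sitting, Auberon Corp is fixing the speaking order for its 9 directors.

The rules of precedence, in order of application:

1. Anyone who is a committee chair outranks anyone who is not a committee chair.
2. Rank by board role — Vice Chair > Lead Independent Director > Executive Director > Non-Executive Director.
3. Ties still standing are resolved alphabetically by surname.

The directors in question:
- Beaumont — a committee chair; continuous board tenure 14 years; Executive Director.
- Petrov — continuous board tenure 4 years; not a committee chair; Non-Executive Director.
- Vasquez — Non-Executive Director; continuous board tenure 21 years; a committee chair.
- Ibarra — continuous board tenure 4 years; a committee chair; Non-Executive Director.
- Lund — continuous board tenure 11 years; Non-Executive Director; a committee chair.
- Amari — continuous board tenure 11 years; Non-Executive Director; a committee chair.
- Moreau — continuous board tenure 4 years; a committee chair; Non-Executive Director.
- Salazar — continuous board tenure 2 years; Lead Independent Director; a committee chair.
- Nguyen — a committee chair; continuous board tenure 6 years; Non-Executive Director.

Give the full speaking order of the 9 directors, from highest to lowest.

By the first rule: Salazar, Beaumont, Amari, Ibarra, Lund, Moreau, Nguyen and Vasquez (each a committee chair); then Petrov (not a committee chair).
Among Salazar, Beaumont, Amari, Ibarra, Lund, Moreau, Nguyen and Vasquez, by board role: Salazar (Lead Independent Director) before Beaumont (Executive Director) before Amari, Ibarra, Lund, Moreau, Nguyen and Vasquez (Non-Executive Director).
Among Amari, Ibarra, Lund, Moreau, Nguyen and Vasquez, alphabetically by surname: Amari before Ibarra before Lund before Moreau before Nguyen before Vasquez.
Full order: Salazar, Beaumont, Amari, Ibarra, Lund, Moreau, Nguyen, Vasquez, Petrov.

Salazar, Beaumont, Amari, Ibarra, Lund, Moreau, Nguyen, Vasquez, Petrov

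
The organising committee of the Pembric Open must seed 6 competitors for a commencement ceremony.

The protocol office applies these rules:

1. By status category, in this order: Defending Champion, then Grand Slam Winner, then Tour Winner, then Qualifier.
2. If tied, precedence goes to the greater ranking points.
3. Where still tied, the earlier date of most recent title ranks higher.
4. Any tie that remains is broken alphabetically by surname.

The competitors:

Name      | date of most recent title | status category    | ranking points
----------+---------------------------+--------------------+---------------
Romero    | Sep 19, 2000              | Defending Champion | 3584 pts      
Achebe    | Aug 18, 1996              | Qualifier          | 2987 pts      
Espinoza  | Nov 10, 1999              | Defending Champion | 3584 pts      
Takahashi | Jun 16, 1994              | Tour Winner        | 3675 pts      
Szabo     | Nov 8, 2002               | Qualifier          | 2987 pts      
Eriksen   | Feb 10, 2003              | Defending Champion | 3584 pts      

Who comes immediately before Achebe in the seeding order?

By status category: Espinoza, Romero and Eriksen (Defending Champion); then Takahashi (Tour Winner); then Achebe and Szabo (Qualifier).
Espinoza, Romero and Eriksen all have ranking points 3584 pts, so the next rule applies.
Among Espinoza, Romero and Eriksen, by date of most recent title (earlier first): Espinoza (Nov 10, 1999) before Romero (Sep 19, 2000) before Eriksen (Feb 10, 2003).
Achebe and Szabo both have ranking points 2987 pts, so the next rule applies.
Among Achebe and Szabo, by date of most recent title (earlier first): Achebe (Aug 18, 1996) before Szabo (Nov 8, 2002).
Order: Espinoza, Romero, Eriksen, Takahashi, Achebe, Szabo.

Takahashi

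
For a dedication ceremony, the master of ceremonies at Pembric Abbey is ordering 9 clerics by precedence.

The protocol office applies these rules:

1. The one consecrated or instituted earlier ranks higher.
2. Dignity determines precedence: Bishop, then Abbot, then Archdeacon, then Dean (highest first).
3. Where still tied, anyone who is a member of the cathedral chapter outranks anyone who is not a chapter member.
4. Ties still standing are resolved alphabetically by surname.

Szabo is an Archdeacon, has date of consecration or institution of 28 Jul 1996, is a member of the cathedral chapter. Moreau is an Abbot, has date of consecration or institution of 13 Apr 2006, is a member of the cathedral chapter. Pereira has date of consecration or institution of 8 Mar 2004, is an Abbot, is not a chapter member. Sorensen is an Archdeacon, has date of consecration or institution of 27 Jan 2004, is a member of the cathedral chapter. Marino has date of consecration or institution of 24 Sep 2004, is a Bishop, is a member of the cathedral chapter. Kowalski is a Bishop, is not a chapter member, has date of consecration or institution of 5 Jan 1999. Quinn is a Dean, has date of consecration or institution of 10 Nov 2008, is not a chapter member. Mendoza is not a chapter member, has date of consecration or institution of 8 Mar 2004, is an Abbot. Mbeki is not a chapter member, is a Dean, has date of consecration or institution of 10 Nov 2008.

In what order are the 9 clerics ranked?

Szabo, Kowalski, Sorensen, Mendoza, Pereira, Marino, Moreau, Mbeki, Quinn

By date of consecration or institution (earlier first): Szabo (28 Jul 1996); then Kowalski (5 Jan 1999); then Sorensen (27 Jan 2004); then Mendoza and Pereira (both 8 Mar 2004); then Marino (24 Sep 2004); then Moreau (13 Apr 2006); then Mbeki and Quinn (both 10 Nov 2008).
Mendoza and Pereira are each Abbot, so the next rule applies.
Mendoza and Pereira are each not a chapter member, so the next rule applies.
Among Mendoza and Pereira, alphabetically by surname: Mendoza before Pereira.
Mbeki and Quinn are each Dean, so the next rule applies.
Mbeki and Quinn are each not a chapter member, so the next rule applies.
Among Mbeki and Quinn, alphabetically by surname: Mbeki before Quinn.
Full order: Szabo, Kowalski, Sorensen, Mendoza, Pereira, Marino, Moreau, Mbeki, Quinn.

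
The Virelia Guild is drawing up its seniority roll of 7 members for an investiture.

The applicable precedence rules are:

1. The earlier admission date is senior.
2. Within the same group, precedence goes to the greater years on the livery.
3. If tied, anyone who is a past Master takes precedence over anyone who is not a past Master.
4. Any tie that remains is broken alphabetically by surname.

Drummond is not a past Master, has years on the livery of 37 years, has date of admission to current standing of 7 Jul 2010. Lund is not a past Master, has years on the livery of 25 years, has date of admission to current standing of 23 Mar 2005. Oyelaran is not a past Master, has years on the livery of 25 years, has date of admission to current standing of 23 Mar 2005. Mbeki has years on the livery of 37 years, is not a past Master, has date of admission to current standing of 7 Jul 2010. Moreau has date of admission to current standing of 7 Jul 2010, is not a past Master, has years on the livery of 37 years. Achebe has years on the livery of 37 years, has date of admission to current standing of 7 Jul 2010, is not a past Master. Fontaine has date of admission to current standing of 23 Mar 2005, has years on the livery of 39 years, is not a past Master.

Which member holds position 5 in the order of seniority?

Drummond

By date of admission to current standing (earlier first): Fontaine, Lund and Oyelaran (each 23 Mar 2005); then Achebe, Drummond, Mbeki and Moreau (each 7 Jul 2010).
Among Fontaine, Lund and Oyelaran, by years on the livery (higher first): Fontaine (39 years) before Lund and Oyelaran (25 years).
Lund and Oyelaran are each not a past Master, so the next rule applies.
Among Lund and Oyelaran, alphabetically by surname: Lund before Oyelaran.
Achebe, Drummond, Mbeki and Moreau all have years on the livery 37 years, so the next rule applies.
Achebe, Drummond, Mbeki and Moreau are each not a past Master, so the next rule applies.
Among Achebe, Drummond, Mbeki and Moreau, alphabetically by surname: Achebe before Drummond before Mbeki before Moreau.
Order: Fontaine, Lund, Oyelaran, Achebe, Drummond, Mbeki, Moreau.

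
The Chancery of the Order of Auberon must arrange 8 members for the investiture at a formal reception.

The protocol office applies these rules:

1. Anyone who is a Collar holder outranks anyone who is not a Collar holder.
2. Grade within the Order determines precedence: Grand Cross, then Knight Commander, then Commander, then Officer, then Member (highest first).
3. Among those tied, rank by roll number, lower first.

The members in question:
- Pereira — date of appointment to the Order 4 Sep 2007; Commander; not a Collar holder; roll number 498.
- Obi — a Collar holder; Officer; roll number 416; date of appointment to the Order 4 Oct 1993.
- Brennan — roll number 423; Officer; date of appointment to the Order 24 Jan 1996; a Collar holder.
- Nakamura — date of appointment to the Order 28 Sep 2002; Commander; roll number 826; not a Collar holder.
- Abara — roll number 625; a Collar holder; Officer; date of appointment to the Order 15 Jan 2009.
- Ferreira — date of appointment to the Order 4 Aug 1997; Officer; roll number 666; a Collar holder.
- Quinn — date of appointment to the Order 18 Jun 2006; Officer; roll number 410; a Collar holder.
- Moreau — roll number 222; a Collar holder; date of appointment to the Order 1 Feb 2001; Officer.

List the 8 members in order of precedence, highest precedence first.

Moreau, Quinn, Obi, Brennan, Abara, Ferreira, Pereira, Nakamura

By the first rule: Moreau, Quinn, Obi, Brennan, Abara and Ferreira (each a Collar holder); then Pereira and Nakamura (both not a Collar holder).
Moreau, Quinn, Obi, Brennan, Abara and Ferreira are each Officer, so the next rule applies.
Among Moreau, Quinn, Obi, Brennan, Abara and Ferreira, by roll number (lower first): Moreau (222) before Quinn (410) before Obi (416) before Brennan (423) before Abara (625) before Ferreira (666).
Pereira and Nakamura are each Commander, so the next rule applies.
Among Pereira and Nakamura, by roll number (lower first): Pereira (498) before Nakamura (826).
Full order: Moreau, Quinn, Obi, Brennan, Abara, Ferreira, Pereira, Nakamura.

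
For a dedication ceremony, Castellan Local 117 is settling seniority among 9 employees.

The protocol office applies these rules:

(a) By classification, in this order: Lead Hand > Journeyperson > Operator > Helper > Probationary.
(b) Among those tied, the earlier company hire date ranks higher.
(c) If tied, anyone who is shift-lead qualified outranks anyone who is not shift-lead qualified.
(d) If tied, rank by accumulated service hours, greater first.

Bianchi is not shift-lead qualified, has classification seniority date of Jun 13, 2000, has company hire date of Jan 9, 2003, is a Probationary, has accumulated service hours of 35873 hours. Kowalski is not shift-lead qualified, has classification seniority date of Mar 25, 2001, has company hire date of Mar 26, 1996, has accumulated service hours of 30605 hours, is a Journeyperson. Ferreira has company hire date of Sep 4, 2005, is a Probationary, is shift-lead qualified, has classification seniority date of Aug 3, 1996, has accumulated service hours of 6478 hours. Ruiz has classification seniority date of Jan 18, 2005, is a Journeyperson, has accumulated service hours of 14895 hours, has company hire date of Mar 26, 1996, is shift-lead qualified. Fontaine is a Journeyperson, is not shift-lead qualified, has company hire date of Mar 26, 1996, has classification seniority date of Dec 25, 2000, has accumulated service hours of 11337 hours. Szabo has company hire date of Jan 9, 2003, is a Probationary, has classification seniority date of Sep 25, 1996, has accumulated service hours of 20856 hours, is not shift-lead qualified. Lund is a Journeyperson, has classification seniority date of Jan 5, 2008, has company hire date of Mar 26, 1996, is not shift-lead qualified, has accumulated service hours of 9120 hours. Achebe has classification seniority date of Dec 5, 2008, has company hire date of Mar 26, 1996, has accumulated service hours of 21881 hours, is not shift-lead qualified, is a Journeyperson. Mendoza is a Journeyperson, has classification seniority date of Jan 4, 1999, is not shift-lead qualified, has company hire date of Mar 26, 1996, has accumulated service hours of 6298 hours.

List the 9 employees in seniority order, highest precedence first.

Ruiz, Kowalski, Achebe, Fontaine, Lund, Mendoza, Bianchi, Szabo, Ferreira

By classification: Ruiz, Kowalski, Achebe, Fontaine, Lund and Mendoza (Journeyperson); then Bianchi, Szabo and Ferreira (Probationary).
Ruiz, Kowalski, Achebe, Fontaine, Lund and Mendoza all have company hire date Mar 26, 1996, so the next rule applies.
Among Ruiz, Kowalski, Achebe, Fontaine, Lund and Mendoza, shift-lead qualified before not shift-lead qualified: Ruiz (shift-lead qualified) before Kowalski, Achebe, Fontaine, Lund and Mendoza (not shift-lead qualified).
Among Kowalski, Achebe, Fontaine, Lund and Mendoza, by accumulated service hours (higher first): Kowalski (30605 hours) before Achebe (21881 hours) before Fontaine (11337 hours) before Lund (9120 hours) before Mendoza (6298 hours).
Among Bianchi, Szabo and Ferreira, by company hire date (earlier first): Bianchi and Szabo (Jan 9, 2003) before Ferreira (Sep 4, 2005).
Bianchi and Szabo are each not shift-lead qualified, so the next rule applies.
Among Bianchi and Szabo, by accumulated service hours (higher first): Bianchi (35873 hours) before Szabo (20856 hours).
Full order: Ruiz, Kowalski, Achebe, Fontaine, Lund, Mendoza, Bianchi, Szabo, Ferreira.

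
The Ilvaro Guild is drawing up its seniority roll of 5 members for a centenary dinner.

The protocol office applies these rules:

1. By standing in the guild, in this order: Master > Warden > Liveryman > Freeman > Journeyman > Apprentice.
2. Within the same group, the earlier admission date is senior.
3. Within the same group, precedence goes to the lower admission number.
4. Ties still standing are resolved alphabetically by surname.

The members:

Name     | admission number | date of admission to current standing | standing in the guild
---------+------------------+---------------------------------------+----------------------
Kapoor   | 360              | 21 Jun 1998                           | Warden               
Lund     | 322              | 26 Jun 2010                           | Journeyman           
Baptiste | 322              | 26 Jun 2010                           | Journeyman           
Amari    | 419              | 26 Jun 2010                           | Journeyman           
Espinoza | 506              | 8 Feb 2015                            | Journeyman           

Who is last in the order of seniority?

Espinoza

By standing in the guild: Kapoor (Warden); then Baptiste, Lund, Amari and Espinoza (Journeyman).
Among Baptiste, Lund, Amari and Espinoza, by date of admission to current standing (earlier first): Baptiste, Lund and Amari (26 Jun 2010) before Espinoza (8 Feb 2015).
Among Baptiste, Lund and Amari, by admission number (lower first): Baptiste and Lund (322) before Amari (419).
Among Baptiste and Lund, alphabetically by surname: Baptiste before Lund.
Order: Kapoor, Baptiste, Lund, Amari, Espinoza.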